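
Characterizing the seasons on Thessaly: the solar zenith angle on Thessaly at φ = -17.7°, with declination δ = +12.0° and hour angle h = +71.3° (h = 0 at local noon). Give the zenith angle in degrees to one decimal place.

θ_z = 76.4°

cos θ_z = sin φ sin δ + cos φ cos δ cos h = -0.063212 + 0.298761 = 0.235549.
θ_z = arccos(0.235549) = 76.4°.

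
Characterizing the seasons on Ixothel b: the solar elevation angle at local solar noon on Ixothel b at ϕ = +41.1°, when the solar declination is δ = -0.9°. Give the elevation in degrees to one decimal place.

48.0°

At local noon the hour angle is zero, so the zenith angle equals |ϕ − δ| = |+41.1° − (-0.900°)| = 42.000°.
Elevation = 90° − 42.000° = 48.0°.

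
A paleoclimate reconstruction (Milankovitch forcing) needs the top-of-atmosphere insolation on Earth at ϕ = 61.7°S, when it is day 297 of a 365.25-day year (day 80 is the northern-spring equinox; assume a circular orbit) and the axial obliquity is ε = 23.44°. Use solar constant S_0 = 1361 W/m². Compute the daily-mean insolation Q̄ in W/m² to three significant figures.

Q̄ ≈ 351 W/m²

Solar longitude: L_s = 360° × (297 − 80)/365.25 = 213.881°.
sin δ = sin 23.44° × sin 213.881° = -0.22175, so δ = -12.812°.
cos h₀ = −tan(-61.7°) tan(-12.812°) = -0.4224, h₀ = 2.0068 rad.
Bracket: h₀ sin ϕ sin δ + cos ϕ cos δ sin h₀ = 2.0068×-0.88048×-0.22175 + 0.47409×0.97510×0.90643 = 0.391821 + 0.419029 = 0.810850.
Q̄ = (S_0/π) × [bracket] = (1361/π) × 0.810850 = 351.3 W/m².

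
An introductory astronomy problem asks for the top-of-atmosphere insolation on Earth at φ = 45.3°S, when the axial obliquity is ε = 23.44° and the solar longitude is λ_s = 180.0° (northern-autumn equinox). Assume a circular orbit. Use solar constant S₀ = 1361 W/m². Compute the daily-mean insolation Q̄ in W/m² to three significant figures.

Solar declination: sin δ = sin ε · sin λ_s = sin 23.44° × sin 180.0° = 0.00000, so δ = +0.000°.
cos H₀ = −tan(-45.3°) tan(+0.000°) = 0.0000, H₀ = 1.5708 rad.
Bracket: H₀ sin φ sin δ + cos φ cos δ sin H₀ = 1.5708×-0.71080×0.00000 + 0.70339×1.00000×1.00000 = -0.000000 + 0.703390 = 0.703390.
Q̄ = (S₀/π) × [bracket] = (1361/π) × 0.703390 = 304.7 W/m².

Q̄ ≈ 305 W/m²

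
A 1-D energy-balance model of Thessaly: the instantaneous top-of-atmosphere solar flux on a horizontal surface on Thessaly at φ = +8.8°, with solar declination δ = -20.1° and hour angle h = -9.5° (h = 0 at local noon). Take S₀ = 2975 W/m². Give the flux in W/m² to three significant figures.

2.57e+03 W/m²

cos θ_z = sin φ sin δ + cos φ cos δ cos h = -0.052575 + 0.915312 = 0.862737.
Flux = S₀ · cos θ_z = 2975 × 0.862737 = 2567 W/m².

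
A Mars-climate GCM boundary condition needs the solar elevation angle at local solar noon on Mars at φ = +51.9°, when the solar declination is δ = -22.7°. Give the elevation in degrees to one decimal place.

15.4°

At local noon the hour angle is zero, so the zenith angle equals |φ − δ| = |+51.9° − (-22.700°)| = 74.600°.
Elevation = 90° − 74.600° = 15.4°.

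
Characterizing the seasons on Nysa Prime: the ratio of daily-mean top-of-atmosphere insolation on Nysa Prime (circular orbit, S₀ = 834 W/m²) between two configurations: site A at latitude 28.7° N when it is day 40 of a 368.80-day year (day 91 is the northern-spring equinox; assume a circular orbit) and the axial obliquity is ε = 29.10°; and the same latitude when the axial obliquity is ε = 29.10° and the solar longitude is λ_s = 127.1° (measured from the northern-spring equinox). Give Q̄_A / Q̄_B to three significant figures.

Q̄_A / Q̄_B ≈ 0.493

— Configuration A (φ=+28.7°):
Solar longitude: λ_s = 360° × (40 − 91)/368.80 = -49.783°, i.e. -49.783° + 360° = 310.217°.
sin δ = sin 29.10° × sin 310.217° = -0.37137, so δ = -21.800°.
cos H₀ = −tan(+28.7°) tan(-21.800°) = 0.2190, H₀ = 1.3500 rad.
Bracket: H₀ sin φ sin δ + cos φ cos δ sin H₀ = 1.3500×0.48022×-0.37137 + 0.87715×0.92849×0.97573 = -0.240758 + 0.794659 = 0.553901.
Q̄ = (S₀/π) × [bracket] = (834/π) × 0.553901 = 147.04 W/m².
— Configuration B (φ=+28.7°):
Solar declination: sin δ = sin ε · sin λ_s = sin 29.10° × sin 127.1° = 0.38789, so δ = +22.823°.
cos H₀ = −tan(+28.7°) tan(+22.823°) = -0.2304, H₀ = 1.8033 rad.
Bracket: H₀ sin φ sin δ + cos φ cos δ sin H₀ = 1.8033×0.48022×0.38789 + 0.87715×0.92170×0.97309 = 0.335905 + 0.786713 = 1.122618.
Q̄ = (S₀/π) × [bracket] = (834/π) × 1.122618 = 298.02 W/m².
Ratio Q̄_A / Q̄_B = 147.04 / 298.02 = 0.4934.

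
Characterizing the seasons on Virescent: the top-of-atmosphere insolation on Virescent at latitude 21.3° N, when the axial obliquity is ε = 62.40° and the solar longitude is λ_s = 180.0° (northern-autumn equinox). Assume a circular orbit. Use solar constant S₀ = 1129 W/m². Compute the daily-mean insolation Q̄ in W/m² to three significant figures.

Q̄ ≈ 335 W/m²

Solar declination: sin δ = sin ε · sin λ_s = sin 62.40° × sin 180.0° = 0.00000, so δ = +0.000°.
cos H₀ = −tan(+21.3°) tan(+0.000°) = -0.0000, H₀ = 1.5708 rad.
Bracket: H₀ sin φ sin δ + cos φ cos δ sin H₀ = 1.5708×0.36325×0.00000 + 0.93169×1.00000×1.00000 = 0.000000 + 0.931690 = 0.931690.
Q̄ = (S₀/π) × [bracket] = (1129/π) × 0.931690 = 334.8 W/m².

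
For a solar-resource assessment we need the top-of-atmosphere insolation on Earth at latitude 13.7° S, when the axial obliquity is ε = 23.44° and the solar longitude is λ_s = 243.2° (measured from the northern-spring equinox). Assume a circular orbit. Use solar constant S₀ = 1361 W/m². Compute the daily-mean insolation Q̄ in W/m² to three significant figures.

Solar declination: sin δ = sin ε · sin λ_s = sin 23.44° × sin 243.2° = -0.35506, so δ = -20.797°.
cos H₀ = −tan(-13.7°) tan(-20.797°) = -0.0926, H₀ = 1.6635 rad.
Bracket: H₀ sin φ sin δ + cos φ cos δ sin H₀ = 1.6635×-0.23684×-0.35506 + 0.97155×0.93484×0.99570 = 0.139888 + 0.904338 = 1.044226.
Q̄ = (S₀/π) × [bracket] = (1361/π) × 1.044226 = 452.4 W/m².

Q̄ ≈ 452 W/m²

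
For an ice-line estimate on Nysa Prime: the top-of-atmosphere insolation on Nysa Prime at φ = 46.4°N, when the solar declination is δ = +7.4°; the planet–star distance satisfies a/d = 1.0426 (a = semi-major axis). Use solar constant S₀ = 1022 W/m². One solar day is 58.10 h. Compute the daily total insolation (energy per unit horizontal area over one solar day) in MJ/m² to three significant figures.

61.9 MJ/m²

cos H₀ = −tan(+46.4°) tan(+7.400°) = -0.1364, H₀ = 1.7076 rad.
Bracket: H₀ sin φ sin δ + cos φ cos δ sin H₀ = 1.7076×0.72417×0.12880 + 0.68962×0.99167×0.99066 = 0.159273 + 0.677488 = 0.836761.
Inverse-square distance factor (a/d)² = 1.0426² = 1.087015.
Q̄ = (S₀/π) × 1.087015 × [bracket] = (1022/π) × 1.087015 × 0.836761 = 295.90 W/m².
Daily total = Q̄ × 58.10 h × 3600 s/h = 295.90 × 58.10 × 3600 / 10⁶ = 61.89 MJ/m².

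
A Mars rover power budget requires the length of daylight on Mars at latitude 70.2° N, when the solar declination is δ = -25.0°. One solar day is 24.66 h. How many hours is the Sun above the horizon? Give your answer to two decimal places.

0.00 h

cos H₀ = −tan φ · tan δ = 1.2952 ≥ 1, so the Sun never rises (polar night) and H₀ = 0.
Daylight = 2H₀/(2π) × 24.66 h = (0.0000/π) × 24.66 = 0.00 h.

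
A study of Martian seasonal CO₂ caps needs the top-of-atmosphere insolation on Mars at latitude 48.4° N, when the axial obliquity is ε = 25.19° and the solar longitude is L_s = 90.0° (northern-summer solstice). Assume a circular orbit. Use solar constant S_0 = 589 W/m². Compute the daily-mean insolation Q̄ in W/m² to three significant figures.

Solar declination: sin δ = sin ε · sin L_s = sin 25.19° × sin 90.0° = 0.42562, so δ = +25.190°.
cos h₀ = −tan(+48.4°) tan(+25.190°) = -0.5298, h₀ = 2.1291 rad.
Bracket: h₀ sin ϕ sin δ + cos ϕ cos δ sin h₀ = 2.1291×0.74780×0.42562 + 0.66393×0.90490×0.84814 = 0.677647 + 0.509554 = 1.187201.
Q̄ = (S_0/π) × [bracket] = (589/π) × 1.187201 = 222.6 W/m².

Q̄ ≈ 223 W/m²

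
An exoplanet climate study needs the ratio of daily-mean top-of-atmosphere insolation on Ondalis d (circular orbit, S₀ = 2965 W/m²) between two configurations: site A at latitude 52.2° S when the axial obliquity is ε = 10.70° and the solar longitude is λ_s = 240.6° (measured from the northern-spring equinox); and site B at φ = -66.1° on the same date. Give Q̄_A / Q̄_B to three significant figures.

Q̄_A / Q̄_B ≈ 1.24

— Configuration A (φ=-52.2°):
Solar declination: sin δ = sin ε · sin λ_s = sin 10.70° × sin 240.6° = -0.16176, so δ = -9.309°.
cos H₀ = −tan(-52.2°) tan(-9.309°) = -0.2113, H₀ = 1.7837 rad.
Bracket: H₀ sin φ sin δ + cos φ cos δ sin H₀ = 1.7837×-0.79016×-0.16176 + 0.61291×0.98683×0.97742 = 0.227986 + 0.591181 = 0.819167.
Q̄ = (S₀/π) × [bracket] = (2965/π) × 0.819167 = 773.12 W/m².
— Configuration B (φ=-66.1°):
cos H₀ = −tan(-66.1°) tan(-9.309°) = -0.3699, H₀ = 1.9497 rad.
Bracket: H₀ sin φ sin δ + cos φ cos δ sin H₀ = 1.9497×-0.91425×-0.16176 + 0.40514×0.98683×0.92907 = 0.288339 + 0.371446 = 0.659785.
Q̄ = (S₀/π) × [bracket] = (2965/π) × 0.659785 = 622.70 W/m².
Ratio Q̄_A / Q̄_B = 773.12 / 622.70 = 1.242.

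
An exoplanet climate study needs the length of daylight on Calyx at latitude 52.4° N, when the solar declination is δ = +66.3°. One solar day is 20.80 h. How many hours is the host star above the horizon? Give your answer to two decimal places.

20.80 h

Sunrise equation: cos H₀ = −tan φ · tan δ = -2.9581 ≤ −1, so the host star never sets (polar day) and H₀ = π.
Daylight = 2H₀/(2π) × 20.80 h = (3.1416/π) × 20.80 = 20.80 h.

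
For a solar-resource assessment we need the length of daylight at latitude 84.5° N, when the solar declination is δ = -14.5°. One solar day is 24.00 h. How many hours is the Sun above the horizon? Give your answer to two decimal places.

cos H₀ = −tan φ · tan δ = 2.6858 ≥ 1, so the Sun never rises (polar night) and H₀ = 0.
Daylight = 2H₀/(2π) × 24.00 h = (0.0000/π) × 24.00 = 0.00 h.

0.00 h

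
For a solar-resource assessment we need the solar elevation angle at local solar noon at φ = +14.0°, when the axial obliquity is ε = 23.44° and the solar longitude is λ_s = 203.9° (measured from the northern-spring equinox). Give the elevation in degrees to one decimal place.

66.7°

Solar declination: sin δ = sin ε · sin λ_s = sin 23.44° × sin 203.9° = -0.16116, so δ = -9.274°.
At local noon the hour angle is zero, so the zenith angle equals |φ − δ| = |+14.0° − (-9.274°)| = 23.274°.
Elevation = 90° − 23.274° = 66.7°.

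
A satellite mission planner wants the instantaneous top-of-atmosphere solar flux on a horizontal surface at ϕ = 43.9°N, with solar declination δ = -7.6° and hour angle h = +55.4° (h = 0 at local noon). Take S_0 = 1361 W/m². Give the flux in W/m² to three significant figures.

427 W/m²

cos θ_z = sin ϕ sin δ + cos ϕ cos δ cos h = -0.091707 + 0.405566 = 0.313859.
Flux = S_0 · cos θ_z = 1361 × 0.313859 = 427.2 W/m².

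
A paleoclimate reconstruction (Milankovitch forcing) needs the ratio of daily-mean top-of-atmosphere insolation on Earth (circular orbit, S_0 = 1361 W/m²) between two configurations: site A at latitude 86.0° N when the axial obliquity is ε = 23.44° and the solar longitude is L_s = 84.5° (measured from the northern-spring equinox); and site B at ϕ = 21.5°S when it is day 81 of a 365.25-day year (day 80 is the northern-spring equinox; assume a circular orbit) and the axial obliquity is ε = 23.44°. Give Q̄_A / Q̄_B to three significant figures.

Q̄_A / Q̄_B ≈ 1.34

— Configuration A (ϕ=+86.0°):
Solar declination: sin δ = sin ε · sin L_s = sin 23.44° × sin 84.5° = 0.39596, so δ = +23.326°.
cos h₀ = −tan(+86.0°) tan(+23.326°) = -6.1664 ≤ −1 ⇒ polar day, h₀ = π.
Bracket: h₀ sin ϕ sin δ + cos ϕ cos δ sin h₀ = 3.1416×0.99756×0.39596 + 0.06976×0.91827×0.00000 = 1.240913 + 0.000000 = 1.240913.
Q̄ = (S_0/π) × [bracket] = (1361/π) × 1.240913 = 537.59 W/m².
— Configuration B (ϕ=-21.5°):
Solar longitude: L_s = 360° × (81 − 80)/365.25 = 0.986°.
sin δ = sin 23.44° × sin 0.986° = 0.00684, so δ = +0.392°.
cos h₀ = −tan(-21.5°) tan(+0.392°) = 0.0027, h₀ = 1.5681 rad.
Bracket: h₀ sin ϕ sin δ + cos ϕ cos δ sin h₀ = 1.5681×-0.36650×0.00684 + 0.93042×0.99998×1.00000 = -0.003931 + 0.930401 = 0.926470.
Q̄ = (S_0/π) × [bracket] = (1361/π) × 0.926470 = 401.37 W/m².
Ratio Q̄_A / Q̄_B = 537.59 / 401.37 = 1.339.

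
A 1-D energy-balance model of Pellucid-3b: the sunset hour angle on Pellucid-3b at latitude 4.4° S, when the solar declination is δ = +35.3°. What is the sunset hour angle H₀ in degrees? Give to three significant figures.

H₀ = 86.9°

cos H₀ = −tan φ · tan δ = −tan(-4.4°) × tan(+35.300°) = 0.0545, so H₀ = 1.5163 rad = 86.88°.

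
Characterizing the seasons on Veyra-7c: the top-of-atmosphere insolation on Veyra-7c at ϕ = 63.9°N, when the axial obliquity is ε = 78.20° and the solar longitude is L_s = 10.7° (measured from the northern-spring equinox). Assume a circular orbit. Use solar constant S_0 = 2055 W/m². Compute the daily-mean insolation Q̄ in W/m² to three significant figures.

Q̄ ≈ 471 W/m²

Solar declination: sin δ = sin ε · sin L_s = sin 78.20° × sin 10.7° = 0.18174, so δ = +10.471°.
cos h₀ = −tan(+63.9°) tan(+10.471°) = -0.3773, h₀ = 1.9576 rad.
Bracket: h₀ sin ϕ sin δ + cos ϕ cos δ sin h₀ = 1.9576×0.89803×0.18174 + 0.43994×0.98335×0.92610 = 0.319496 + 0.400645 = 0.720141.
Q̄ = (S_0/π) × [bracket] = (2055/π) × 0.720141 = 471.1 W/m².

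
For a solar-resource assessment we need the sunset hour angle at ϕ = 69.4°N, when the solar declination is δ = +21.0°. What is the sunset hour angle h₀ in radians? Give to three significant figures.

h₀ = 3.14 rad

Sunrise equation: cos h₀ = −tan ϕ · tan δ = -1.0213 ≤ −1, so the Sun never sets (polar day) and h₀ = π.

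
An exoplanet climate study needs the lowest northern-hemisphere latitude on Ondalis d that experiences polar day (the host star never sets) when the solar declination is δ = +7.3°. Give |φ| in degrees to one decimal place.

|φ| = 82.7°

Polar day requires cos H₀ = −tan φ tan δ ≤ −1, i.e. tan φ tan δ ≥ 1.
The boundary is |tan φ| · |tan δ| = 1, so |φ| = 90° − |δ| = 90° − 7.3° = 82.7° in the northern hemisphere.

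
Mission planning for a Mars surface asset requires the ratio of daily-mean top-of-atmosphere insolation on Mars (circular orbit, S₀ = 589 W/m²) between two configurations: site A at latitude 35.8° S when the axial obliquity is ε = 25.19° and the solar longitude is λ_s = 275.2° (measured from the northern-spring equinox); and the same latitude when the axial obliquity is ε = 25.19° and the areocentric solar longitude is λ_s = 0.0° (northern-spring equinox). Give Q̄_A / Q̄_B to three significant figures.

Q̄_A / Q̄_B ≈ 1.44

— Configuration A (φ=-35.8°):
Solar declination: sin δ = sin ε · sin λ_s = sin 25.19° × sin 275.2° = -0.42387, so δ = -25.079°.
cos H₀ = −tan(-35.8°) tan(-25.079°) = -0.3375, H₀ = 1.9151 rad.
Bracket: H₀ sin φ sin δ + cos φ cos δ sin H₀ = 1.9151×-0.58496×-0.42387 + 0.81106×0.90572×0.94132 = 0.474843 + 0.691487 = 1.166330.
Q̄ = (S₀/π) × [bracket] = (589/π) × 1.166330 = 218.67 W/m².
— Configuration B (φ=-35.8°):
sin δ = sin 25.19° × sin 0.0° = 0.00000, so δ = +0.000°.
cos H₀ = −tan(-35.8°) tan(+0.000°) = 0.0000, H₀ = 1.5708 rad.
Bracket: H₀ sin φ sin δ + cos φ cos δ sin H₀ = 1.5708×-0.58496×0.00000 + 0.81106×1.00000×1.00000 = -0.000000 + 0.811060 = 0.811060.
Q̄ = (S₀/π) × [bracket] = (589/π) × 0.811060 = 152.06 W/m².
Ratio Q̄_A / Q̄_B = 218.67 / 152.06 = 1.438.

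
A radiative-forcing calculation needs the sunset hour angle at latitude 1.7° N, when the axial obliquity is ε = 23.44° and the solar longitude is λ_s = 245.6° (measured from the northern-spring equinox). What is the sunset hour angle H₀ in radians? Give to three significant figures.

H₀ = 1.56 rad

Solar declination: sin δ = sin ε · sin λ_s = sin 23.44° × sin 245.6° = -0.36226, so δ = -21.239°.
cos H₀ = −tan φ · tan δ = −tan(+1.7°) × tan(-21.239°) = 0.0115, so H₀ = 1.5593 rad = 89.34°.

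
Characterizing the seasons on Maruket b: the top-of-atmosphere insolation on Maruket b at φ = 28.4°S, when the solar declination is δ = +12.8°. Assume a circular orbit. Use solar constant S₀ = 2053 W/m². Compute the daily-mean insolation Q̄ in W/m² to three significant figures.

cos H₀ = −tan(-28.4°) tan(+12.800°) = 0.1228, H₀ = 1.4476 rad.
Bracket: H₀ sin φ sin δ + cos φ cos δ sin H₀ = 1.4476×-0.47562×0.22155 + 0.87965×0.97515×0.99243 = -0.152539 + 0.851297 = 0.698758.
Q̄ = (S₀/π) × [bracket] = (2053/π) × 0.698758 = 456.6 W/m².

Q̄ ≈ 457 W/m²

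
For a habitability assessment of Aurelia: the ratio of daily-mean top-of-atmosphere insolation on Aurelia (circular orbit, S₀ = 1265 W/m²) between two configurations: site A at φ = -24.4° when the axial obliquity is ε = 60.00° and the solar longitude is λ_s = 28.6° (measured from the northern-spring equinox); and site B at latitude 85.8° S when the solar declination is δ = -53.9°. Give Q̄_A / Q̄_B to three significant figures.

Q̄_A / Q̄_B ≈ 0.228

— Configuration A (φ=-24.4°):
Solar declination: sin δ = sin ε · sin λ_s = sin 60.00° × sin 28.6° = 0.41456, so δ = +24.492°.
cos H₀ = −tan(-24.4°) tan(+24.492°) = 0.2066, H₀ = 1.3627 rad.
Bracket: H₀ sin φ sin δ + cos φ cos δ sin H₀ = 1.3627×-0.41310×0.41456 + 0.91068×0.91002×0.97842 = -0.233369 + 0.810853 = 0.577484.
Q̄ = (S₀/π) × [bracket] = (1265/π) × 0.577484 = 232.53 W/m².
— Configuration B (φ=-85.8°):
cos H₀ = −tan(-85.8°) tan(-53.900°) = -18.6741 ≤ −1 ⇒ polar day, H₀ = π.
Bracket: H₀ sin φ sin δ + cos φ cos δ sin H₀ = 3.1416×-0.99731×-0.80799 + 0.07324×0.58920×0.00000 = 2.531553 + 0.000000 = 2.531553.
Q̄ = (S₀/π) × [bracket] = (1265/π) × 2.531553 = 1019.4 W/m².
Ratio Q̄_A / Q̄_B = 232.53 / 1019.4 = 0.2281.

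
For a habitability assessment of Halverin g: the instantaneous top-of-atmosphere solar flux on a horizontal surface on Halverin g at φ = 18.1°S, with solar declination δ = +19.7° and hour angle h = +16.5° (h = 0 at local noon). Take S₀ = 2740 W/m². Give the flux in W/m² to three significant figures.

cos θ_z = sin φ sin δ + cos φ cos δ cos h = -0.104728 + 0.858031 = 0.753303.
Flux = S₀ · cos θ_z = 2740 × 0.753303 = 2064 W/m².

2.06e+03 W/m²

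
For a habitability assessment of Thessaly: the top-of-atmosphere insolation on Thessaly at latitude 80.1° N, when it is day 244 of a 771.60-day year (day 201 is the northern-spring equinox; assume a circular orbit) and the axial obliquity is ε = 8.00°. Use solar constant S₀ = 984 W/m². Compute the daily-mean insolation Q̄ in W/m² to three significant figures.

Q̄ ≈ 79.0 W/m²

Solar longitude: λ_s = 360° × (244 − 201)/771.60 = 20.062°.
sin δ = sin 8.00° × sin 20.062° = 0.04774, so δ = +2.736°.
cos H₀ = −tan(+80.1°) tan(+2.736°) = -0.2739, H₀ = 1.8482 rad.
Bracket: H₀ sin φ sin δ + cos φ cos δ sin H₀ = 1.8482×0.98511×0.04774 + 0.17193×0.99886×0.96177 = 0.086919 + 0.165169 = 0.252088.
Q̄ = (S₀/π) × [bracket] = (984/π) × 0.252088 = 78.96 W/m².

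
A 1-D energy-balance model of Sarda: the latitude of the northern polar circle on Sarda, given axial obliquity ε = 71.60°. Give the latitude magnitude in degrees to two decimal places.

18.40°

The polar circle is the lowest latitude that experiences at least one full rotation of continuous daylight at the northern-summer solstice; it lies at |φ| = 90° − ε = 90° − 71.60° = 18.40°.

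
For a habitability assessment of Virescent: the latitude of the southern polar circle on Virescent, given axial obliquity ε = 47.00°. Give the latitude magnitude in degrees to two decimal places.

43.00°

The polar circle is the lowest latitude that experiences at least one full rotation of continuous darkness at the northern-summer solstice; it lies at |ϕ| = 90° − ε = 90° − 47.00° = 43.00°.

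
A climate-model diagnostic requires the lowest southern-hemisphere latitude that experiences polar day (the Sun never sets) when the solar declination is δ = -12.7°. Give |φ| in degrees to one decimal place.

|φ| = 77.3°

Polar day requires cos H₀ = −tan φ tan δ ≤ −1, i.e. tan φ tan δ ≥ 1.
The boundary is |tan φ| · |tan δ| = 1, so |φ| = 90° − |δ| = 90° − 12.7° = 77.3° in the southern hemisphere.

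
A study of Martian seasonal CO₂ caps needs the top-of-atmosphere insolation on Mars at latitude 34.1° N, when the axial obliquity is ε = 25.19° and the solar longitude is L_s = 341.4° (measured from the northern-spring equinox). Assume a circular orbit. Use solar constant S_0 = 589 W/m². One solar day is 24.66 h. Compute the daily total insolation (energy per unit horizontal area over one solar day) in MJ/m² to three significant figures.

11.7 MJ/m²

Solar declination: sin δ = sin ε · sin L_s = sin 25.19° × sin 341.4° = -0.13576, so δ = -7.802°.
cos h₀ = −tan(+34.1°) tan(-7.802°) = 0.0928, h₀ = 1.4779 rad.
Bracket: h₀ sin ϕ sin δ + cos ϕ cos δ sin h₀ = 1.4779×0.56064×-0.13576 + 0.82806×0.99074×0.99569 = -0.112487 + 0.816856 = 0.704369.
Q̄ = (S_0/π) × [bracket] = (589/π) × 0.704369 = 132.06 W/m².
Daily total = Q̄ × 24.66 h × 3600 s/h = 132.06 × 24.66 × 3600 / 10⁶ = 11.72 MJ/m².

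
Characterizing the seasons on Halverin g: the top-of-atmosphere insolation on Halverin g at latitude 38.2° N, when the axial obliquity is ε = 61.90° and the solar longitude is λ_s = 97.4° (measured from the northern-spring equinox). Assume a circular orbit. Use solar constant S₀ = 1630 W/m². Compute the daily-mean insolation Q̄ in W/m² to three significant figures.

Q̄ ≈ 882 W/m²

Solar declination: sin δ = sin ε · sin λ_s = sin 61.90° × sin 97.4° = 0.87478, so δ = +61.019°.
cos H₀ = −tan(+38.2°) tan(+61.019°) = -1.4208 ≤ −1 ⇒ polar day, H₀ = π.
Bracket: H₀ sin φ sin δ + cos φ cos δ sin H₀ = 3.1416×0.61841×0.87478 + 0.78586×0.48452×0.00000 = 1.699520 + 0.000000 = 1.699520.
Q̄ = (S₀/π) × [bracket] = (1630/π) × 1.699520 = 881.8 W/m².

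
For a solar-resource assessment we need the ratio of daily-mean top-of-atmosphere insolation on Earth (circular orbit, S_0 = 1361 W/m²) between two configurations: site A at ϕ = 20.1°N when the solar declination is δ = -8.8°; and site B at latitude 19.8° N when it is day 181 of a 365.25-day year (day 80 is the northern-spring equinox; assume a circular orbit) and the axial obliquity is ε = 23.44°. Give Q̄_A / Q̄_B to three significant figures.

Q̄_A / Q̄_B ≈ 0.781

— Configuration A (ϕ=+20.1°):
cos h₀ = −tan(+20.1°) tan(-8.800°) = 0.0567, h₀ = 1.5141 rad.
Bracket: h₀ sin ϕ sin δ + cos ϕ cos δ sin h₀ = 1.5141×0.34366×-0.15299 + 0.93909×0.98823×0.99839 = -0.079606 + 0.926543 = 0.846937.
Q̄ = (S_0/π) × [bracket] = (1361/π) × 0.846937 = 366.91 W/m².
— Configuration B (ϕ=+19.8°):
Solar longitude: L_s = 360° × (181 − 80)/365.25 = 99.548°.
sin δ = sin 23.44° × sin 99.548° = 0.39228, so δ = +23.096°.
cos h₀ = −tan(+19.8°) tan(+23.096°) = -0.1535, h₀ = 1.7249 rad.
Bracket: h₀ sin ϕ sin δ + cos ϕ cos δ sin h₀ = 1.7249×0.33874×0.39228 + 0.94088×0.91985×0.98814 = 0.229206 + 0.855204 = 1.084410.
Q̄ = (S_0/π) × [bracket] = (1361/π) × 1.084410 = 469.79 W/m².
Ratio Q̄_A / Q̄_B = 366.91 / 469.79 = 0.7810.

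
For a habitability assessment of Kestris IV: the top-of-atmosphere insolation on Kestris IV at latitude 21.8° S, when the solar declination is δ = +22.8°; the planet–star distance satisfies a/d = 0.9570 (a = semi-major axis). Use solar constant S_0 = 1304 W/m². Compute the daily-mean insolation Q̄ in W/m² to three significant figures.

Q̄ ≈ 244 W/m²

cos h₀ = −tan(-21.8°) tan(+22.800°) = 0.1681, h₀ = 1.4019 rad.
Bracket: h₀ sin ϕ sin δ + cos ϕ cos δ sin h₀ = 1.4019×-0.37137×0.38752 + 0.92849×0.92186×0.98576 = -0.201752 + 0.843749 = 0.641997.
Inverse-square distance factor (a/d)² = 0.9570² = 0.915849.
Q̄ = (S_0/π) × 0.915849 × [bracket] = (1304/π) × 0.915849 × 0.641997 = 244.1 W/m².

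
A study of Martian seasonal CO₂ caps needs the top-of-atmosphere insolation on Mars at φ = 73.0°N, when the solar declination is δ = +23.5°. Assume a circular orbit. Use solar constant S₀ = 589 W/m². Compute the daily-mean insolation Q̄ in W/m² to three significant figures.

Q̄ ≈ 225 W/m²

cos H₀ = −tan(+73.0°) tan(+23.500°) = -1.4222 ≤ −1 ⇒ polar day, H₀ = π.
Bracket: H₀ sin φ sin δ + cos φ cos δ sin H₀ = 3.1416×0.95630×0.39875 + 0.29237×0.91706×0.00000 = 1.197969 + 0.000000 = 1.197969.
Q̄ = (S₀/π) × [bracket] = (589/π) × 1.197969 = 224.6 W/m².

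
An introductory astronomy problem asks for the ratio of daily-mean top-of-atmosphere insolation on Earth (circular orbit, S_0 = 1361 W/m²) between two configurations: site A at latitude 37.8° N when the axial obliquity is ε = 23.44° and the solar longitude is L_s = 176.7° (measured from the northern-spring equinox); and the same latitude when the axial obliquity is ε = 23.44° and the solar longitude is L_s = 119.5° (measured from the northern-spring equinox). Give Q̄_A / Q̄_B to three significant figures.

— Configuration A (ϕ=+37.8°):
Solar declination: sin δ = sin ε · sin L_s = sin 23.44° × sin 176.7° = 0.02290, so δ = +1.312°.
cos h₀ = −tan(+37.8°) tan(+1.312°) = -0.0178, h₀ = 1.5886 rad.
Bracket: h₀ sin ϕ sin δ + cos ϕ cos δ sin h₀ = 1.5886×0.61291×0.02290 + 0.79016×0.99974×0.99984 = 0.022297 + 0.789828 = 0.812125.
Q̄ = (S_0/π) × [bracket] = (1361/π) × 0.812125 = 351.83 W/m².
— Configuration B (ϕ=+37.8°):
Solar declination: sin δ = sin ε · sin L_s = sin 23.44° × sin 119.5° = 0.34622, so δ = +20.256°.
cos h₀ = −tan(+37.8°) tan(+20.256°) = -0.2863, h₀ = 1.8611 rad.
Bracket: h₀ sin ϕ sin δ + cos ϕ cos δ sin h₀ = 1.8611×0.61291×0.34622 + 0.79016×0.93815×0.95815 = 0.394929 + 0.710266 = 1.105195.
Q̄ = (S_0/π) × [bracket] = (1361/π) × 1.105195 = 478.79 W/m².
Ratio Q̄_A / Q̄_B = 351.83 / 478.79 = 0.7348.

Q̄_A / Q̄_B ≈ 0.735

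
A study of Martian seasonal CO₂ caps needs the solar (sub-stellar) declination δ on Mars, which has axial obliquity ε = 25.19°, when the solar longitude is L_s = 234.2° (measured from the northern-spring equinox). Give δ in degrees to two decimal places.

δ = -20.19°

sin δ = sin ε · sin L_s = sin 25.19° × sin 234.2° = -0.345206.
δ = arcsin(-0.345206) = -20.19°.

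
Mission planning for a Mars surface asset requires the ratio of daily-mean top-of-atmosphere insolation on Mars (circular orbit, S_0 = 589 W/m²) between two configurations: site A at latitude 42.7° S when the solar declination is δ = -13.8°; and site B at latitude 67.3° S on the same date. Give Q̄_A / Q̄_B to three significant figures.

Q̄_A / Q̄_B ≈ 1.25

— Configuration A (ϕ=-42.7°):
cos h₀ = −tan(-42.7°) tan(-13.800°) = -0.2267, h₀ = 1.7994 rad.
Bracket: h₀ sin ϕ sin δ + cos ϕ cos δ sin h₀ = 1.7994×-0.67816×-0.23853 + 0.73491×0.97113×0.97398 = 0.291074 + 0.695123 = 0.986197.
Q̄ = (S_0/π) × [bracket] = (589/π) × 0.986197 = 184.90 W/m².
— Configuration B (ϕ=-67.3°):
cos h₀ = −tan(-67.3°) tan(-13.800°) = -0.5872, h₀ = 2.1984 rad.
Bracket: h₀ sin ϕ sin δ + cos ϕ cos δ sin h₀ = 2.1984×-0.92254×-0.23853 + 0.38591×0.97113×0.80945 = 0.483766 + 0.303357 = 0.787123.
Q̄ = (S_0/π) × [bracket] = (589/π) × 0.787123 = 147.57 W/m².
Ratio Q̄_A / Q̄_B = 184.90 / 147.57 = 1.253.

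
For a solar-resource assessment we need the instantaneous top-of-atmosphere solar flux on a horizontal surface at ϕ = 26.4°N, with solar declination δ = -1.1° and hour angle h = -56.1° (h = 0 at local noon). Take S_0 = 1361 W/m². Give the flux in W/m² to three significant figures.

cos θ_z = sin ϕ sin δ + cos ϕ cos δ cos h = -0.008536 + 0.499487 = 0.490951.
Flux = S_0 · cos θ_z = 1361 × 0.490951 = 668.2 W/m².

668 W/m²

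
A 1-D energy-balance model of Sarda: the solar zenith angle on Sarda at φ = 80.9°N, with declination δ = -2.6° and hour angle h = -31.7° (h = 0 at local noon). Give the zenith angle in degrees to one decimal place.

θ_z = 84.9°

cos θ_z = sin φ sin δ + cos φ cos δ cos h = -0.044792 + 0.134424 = 0.089632.
θ_z = arccos(0.089632) = 84.9°.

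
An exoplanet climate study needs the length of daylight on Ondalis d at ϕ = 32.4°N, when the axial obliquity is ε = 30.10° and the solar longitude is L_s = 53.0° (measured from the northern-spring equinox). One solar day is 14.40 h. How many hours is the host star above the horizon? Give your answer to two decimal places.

Solar declination: sin δ = sin ε · sin L_s = sin 30.10° × sin 53.0° = 0.40052, so δ = +23.611°.
cos h₀ = −tan ϕ · tan δ = −tan(+32.4°) × tan(+23.611°) = -0.2774, so h₀ = 1.8519 rad = 106.11°.
Daylight = 2h₀/(2π) × 14.40 h = (1.8519/π) × 14.40 = 8.49 h.

8.49 h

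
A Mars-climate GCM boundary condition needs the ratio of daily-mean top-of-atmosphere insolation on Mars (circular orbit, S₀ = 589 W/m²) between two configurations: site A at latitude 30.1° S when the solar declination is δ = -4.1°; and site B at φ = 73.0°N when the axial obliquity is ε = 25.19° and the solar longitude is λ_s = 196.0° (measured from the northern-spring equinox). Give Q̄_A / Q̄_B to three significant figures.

Q̄_A / Q̄_B ≈ 6.76

— Configuration A (φ=-30.1°):
cos H₀ = −tan(-30.1°) tan(-4.100°) = -0.0416, H₀ = 1.6124 rad.
Bracket: H₀ sin φ sin δ + cos φ cos δ sin H₀ = 1.6124×-0.50151×-0.07150 + 0.86515×0.99744×0.99914 = 0.057817 + 0.862193 = 0.920010.
Q̄ = (S₀/π) × [bracket] = (589/π) × 0.920010 = 172.49 W/m².
— Configuration B (φ=+73.0°):
Solar declination: sin δ = sin ε · sin λ_s = sin 25.19° × sin 196.0° = -0.11732, so δ = -6.737°.
cos H₀ = −tan(+73.0°) tan(-6.737°) = 0.3864, H₀ = 1.1741 rad.
Bracket: H₀ sin φ sin δ + cos φ cos δ sin H₀ = 1.1741×0.95630×-0.11732 + 0.29237×0.99309×0.92233 = -0.131726 + 0.267798 = 0.136072.
Q̄ = (S₀/π) × [bracket] = (589/π) × 0.136072 = 25.511 W/m².
Ratio Q̄_A / Q̄_B = 172.49 / 25.511 = 6.761.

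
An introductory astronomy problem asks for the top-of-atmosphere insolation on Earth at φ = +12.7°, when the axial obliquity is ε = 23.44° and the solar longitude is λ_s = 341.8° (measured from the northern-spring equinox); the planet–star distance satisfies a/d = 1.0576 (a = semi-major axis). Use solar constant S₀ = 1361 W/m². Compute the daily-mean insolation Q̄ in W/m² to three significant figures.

Q̄ ≈ 448 W/m²

Solar declination: sin δ = sin ε · sin λ_s = sin 23.44° × sin 341.8° = -0.12424, so δ = -7.137°.
cos H₀ = −tan(+12.7°) tan(-7.137°) = 0.0282, H₀ = 1.5426 rad.
Bracket: H₀ sin φ sin δ + cos φ cos δ sin H₀ = 1.5426×0.21985×-0.12424 + 0.97553×0.99225×0.99960 = -0.042135 + 0.967582 = 0.925447.
Inverse-square distance factor (a/d)² = 1.0576² = 1.118518.
Q̄ = (S₀/π) × 1.118518 × [bracket] = (1361/π) × 1.118518 × 0.925447 = 448.4 W/m².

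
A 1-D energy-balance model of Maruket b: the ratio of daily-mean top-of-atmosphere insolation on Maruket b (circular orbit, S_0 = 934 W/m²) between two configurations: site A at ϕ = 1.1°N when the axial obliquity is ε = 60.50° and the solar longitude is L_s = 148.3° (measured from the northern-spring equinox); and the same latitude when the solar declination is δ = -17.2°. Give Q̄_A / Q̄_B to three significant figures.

— Configuration A (ϕ=+1.1°):
Solar declination: sin δ = sin ε · sin L_s = sin 60.50° × sin 148.3° = 0.45735, so δ = +27.216°.
cos h₀ = −tan(+1.1°) tan(+27.216°) = -0.0099, h₀ = 1.5807 rad.
Bracket: h₀ sin ϕ sin δ + cos ϕ cos δ sin h₀ = 1.5807×0.01920×0.45735 + 0.99982×0.88929×0.99995 = 0.013880 + 0.889085 = 0.902965.
Q̄ = (S_0/π) × [bracket] = (934/π) × 0.902965 = 268.45 W/m².
— Configuration B (ϕ=+1.1°):
cos h₀ = −tan(+1.1°) tan(-17.200°) = 0.0059, h₀ = 1.5649 rad.
Bracket: h₀ sin ϕ sin δ + cos ϕ cos δ sin h₀ = 1.5649×0.01920×-0.29571 + 0.99982×0.95528×0.99998 = -0.008885 + 0.955089 = 0.946204.
Q̄ = (S_0/π) × [bracket] = (934/π) × 0.946204 = 281.31 W/m².
Ratio Q̄_A / Q̄_B = 268.45 / 281.31 = 0.9543.

Q̄_A / Q̄_B ≈ 0.954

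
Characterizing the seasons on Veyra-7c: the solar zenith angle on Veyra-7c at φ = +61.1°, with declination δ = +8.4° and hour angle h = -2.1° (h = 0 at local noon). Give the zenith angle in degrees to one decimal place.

cos θ_z = sin φ sin δ + cos φ cos δ cos h = 0.127891 + 0.477777 = 0.605668.
θ_z = arccos(0.605668) = 52.7°.

θ_z = 52.7°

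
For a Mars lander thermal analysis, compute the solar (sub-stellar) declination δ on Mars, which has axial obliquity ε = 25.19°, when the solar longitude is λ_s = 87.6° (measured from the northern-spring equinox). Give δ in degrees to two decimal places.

sin δ = sin ε · sin λ_s = sin 25.19° × sin 87.6° = 0.425248.
δ = arcsin(0.425248) = +25.17°.

δ = +25.17°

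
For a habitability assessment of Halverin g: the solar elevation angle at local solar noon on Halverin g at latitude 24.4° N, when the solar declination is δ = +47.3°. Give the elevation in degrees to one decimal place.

67.1°

At local noon the hour angle is zero, so the zenith angle equals |φ − δ| = |+24.4° − (+47.300°)| = 22.900°.
Elevation = 90° − 22.900° = 67.1°.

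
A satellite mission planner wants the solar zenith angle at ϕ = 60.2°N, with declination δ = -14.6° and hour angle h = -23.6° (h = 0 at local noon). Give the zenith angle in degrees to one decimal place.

cos θ_z = sin ϕ sin δ + cos ϕ cos δ cos h = -0.218737 + 0.440703 = 0.221966.
θ_z = arccos(0.221966) = 77.2°.

θ_z = 77.2°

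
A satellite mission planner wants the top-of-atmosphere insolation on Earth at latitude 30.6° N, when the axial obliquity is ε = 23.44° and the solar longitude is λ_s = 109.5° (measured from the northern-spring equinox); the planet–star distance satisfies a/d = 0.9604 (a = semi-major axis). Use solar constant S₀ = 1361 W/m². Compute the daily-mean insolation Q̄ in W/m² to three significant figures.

Q̄ ≈ 448 W/m²

Solar declination: sin δ = sin ε · sin λ_s = sin 23.44° × sin 109.5° = 0.37497, so δ = +22.023°.
cos H₀ = −tan(+30.6°) tan(+22.023°) = -0.2392, H₀ = 1.8124 rad.
Bracket: H₀ sin φ sin δ + cos φ cos δ sin H₀ = 1.8124×0.50904×0.37497 + 0.86074×0.92704×0.97097 = 0.345941 + 0.774776 = 1.120717.
Inverse-square distance factor (a/d)² = 0.9604² = 0.922368.
Q̄ = (S₀/π) × 0.922368 × [bracket] = (1361/π) × 0.922368 × 1.120717 = 447.8 W/m².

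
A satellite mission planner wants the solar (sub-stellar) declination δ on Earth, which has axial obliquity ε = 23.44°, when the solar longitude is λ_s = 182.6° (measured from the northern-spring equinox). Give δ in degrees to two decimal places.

sin δ = sin ε · sin λ_s = sin 23.44° × sin 182.6° = -0.018045.
δ = arcsin(-0.018045) = -1.03°.

δ = -1.03°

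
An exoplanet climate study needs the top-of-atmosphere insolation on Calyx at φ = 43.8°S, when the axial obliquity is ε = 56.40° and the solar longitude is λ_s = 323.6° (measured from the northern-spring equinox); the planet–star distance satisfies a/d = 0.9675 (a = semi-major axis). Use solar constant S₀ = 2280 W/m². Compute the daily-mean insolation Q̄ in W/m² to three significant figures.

Q̄ ≈ 856 W/m²

Solar declination: sin δ = sin ε · sin λ_s = sin 56.40° × sin 323.6° = -0.49427, so δ = -29.622°.
cos H₀ = −tan(-43.8°) tan(-29.622°) = -0.5452, H₀ = 2.1475 rad.
Bracket: H₀ sin φ sin δ + cos φ cos δ sin H₀ = 2.1475×-0.69214×-0.49427 + 0.72176×0.86931×0.83827 = 0.734668 + 0.525958 = 1.260626.
Inverse-square distance factor (a/d)² = 0.9675² = 0.936056.
Q̄ = (S₀/π) × 0.936056 × [bracket] = (2280/π) × 0.936056 × 1.260626 = 856.4 W/m².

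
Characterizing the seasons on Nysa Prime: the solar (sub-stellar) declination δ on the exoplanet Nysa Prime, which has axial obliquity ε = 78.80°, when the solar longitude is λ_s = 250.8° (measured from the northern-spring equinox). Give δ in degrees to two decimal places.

δ = -67.88°

sin δ = sin ε · sin λ_s = sin 78.80° × sin 250.8° = -0.926391.
δ = arcsin(-0.926391) = -67.88°.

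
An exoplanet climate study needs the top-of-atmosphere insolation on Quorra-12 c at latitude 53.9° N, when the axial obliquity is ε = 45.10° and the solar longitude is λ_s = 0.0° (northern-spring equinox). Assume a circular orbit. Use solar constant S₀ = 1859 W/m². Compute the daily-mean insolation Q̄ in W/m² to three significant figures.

Solar declination: sin δ = sin ε · sin λ_s = sin 45.10° × sin 0.0° = 0.00000, so δ = +0.000°.
cos H₀ = −tan(+53.9°) tan(+0.000°) = -0.0000, H₀ = 1.5708 rad.
Bracket: H₀ sin φ sin δ + cos φ cos δ sin H₀ = 1.5708×0.80799×0.00000 + 0.58920×1.00000×1.00000 = 0.000000 + 0.589200 = 0.589200.
Q̄ = (S₀/π) × [bracket] = (1859/π) × 0.589200 = 348.7 W/m².

Q̄ ≈ 349 W/m²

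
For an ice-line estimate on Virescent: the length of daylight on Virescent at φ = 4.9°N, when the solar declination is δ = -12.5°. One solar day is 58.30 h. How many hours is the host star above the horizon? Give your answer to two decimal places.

cos H₀ = −tan φ · tan δ = −tan(+4.9°) × tan(-12.500°) = 0.0190, so H₀ = 1.5518 rad = 88.91°.
Daylight = 2H₀/(2π) × 58.30 h = (1.5518/π) × 58.30 = 28.80 h.

28.80 h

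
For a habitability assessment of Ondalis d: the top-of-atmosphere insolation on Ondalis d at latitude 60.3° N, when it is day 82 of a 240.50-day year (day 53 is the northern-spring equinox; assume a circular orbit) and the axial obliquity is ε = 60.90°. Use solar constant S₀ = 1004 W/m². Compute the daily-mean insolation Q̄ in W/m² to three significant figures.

Q̄ ≈ 524 W/m²

Solar longitude: λ_s = 360° × (82 − 53)/240.50 = 43.410°.
sin δ = sin 60.90° × sin 43.410° = 0.60046, so δ = +36.903°.
cos H₀ = −tan(+60.3°) tan(+36.903°) = -1.3165 ≤ −1 ⇒ polar day, H₀ = π.
Bracket: H₀ sin φ sin δ + cos φ cos δ sin H₀ = 3.1416×0.86863×0.60046 + 0.49546×0.79965×0.00000 = 1.638588 + 0.000000 = 1.638588.
Q̄ = (S₀/π) × [bracket] = (1004/π) × 1.638588 = 523.7 W/m².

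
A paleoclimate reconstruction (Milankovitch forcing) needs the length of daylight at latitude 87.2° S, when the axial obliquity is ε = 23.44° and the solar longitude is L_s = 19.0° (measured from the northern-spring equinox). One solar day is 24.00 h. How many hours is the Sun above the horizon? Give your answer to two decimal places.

0.00 h

Solar declination: sin δ = sin ε · sin L_s = sin 23.44° × sin 19.0° = 0.12951, so δ = +7.441°.
cos h₀ = −tan ϕ · tan δ = 2.6705 ≥ 1, so the Sun never rises (polar night) and h₀ = 0.
Daylight = 2h₀/(2π) × 24.00 h = (0.0000/π) × 24.00 = 0.00 h.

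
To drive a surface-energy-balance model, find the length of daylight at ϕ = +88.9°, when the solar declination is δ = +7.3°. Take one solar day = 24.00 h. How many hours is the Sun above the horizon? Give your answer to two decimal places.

Sunrise equation: cos h₀ = −tan ϕ · tan δ = -6.6717 ≤ −1, so the Sun never sets (polar day) and h₀ = π.
Daylight = 2h₀/(2π) × 24.00 h = (3.1416/π) × 24.00 = 24.00 h.

24.00 h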